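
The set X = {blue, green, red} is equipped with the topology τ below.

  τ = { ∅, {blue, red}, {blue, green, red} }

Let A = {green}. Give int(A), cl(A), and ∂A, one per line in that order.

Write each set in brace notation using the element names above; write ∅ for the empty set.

int(A) = ∅
cl(A)  = {green}
∂A     = {green}

interior: largest open inside A is ∅ (from ∅)
cl via duality: int({blue, red}) = {blue, red}, so X∖{blue, red} = {green}
cl∖int = {green}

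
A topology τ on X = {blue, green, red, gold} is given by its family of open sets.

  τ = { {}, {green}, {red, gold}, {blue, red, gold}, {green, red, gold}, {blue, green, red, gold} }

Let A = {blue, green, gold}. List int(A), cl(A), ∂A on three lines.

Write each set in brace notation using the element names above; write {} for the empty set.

int(A) = {green}
cl(A)  = {blue, green, red, gold}
∂A     = {blue, red, gold}

opens ⊆ A: {}, {green}; union → int = {green}
complement {red}; its interior {}; cl(A) = X∖{} = {blue, green, red, gold}
boundary = {blue, green, red, gold} ∖ {green} = {blue, red, gold}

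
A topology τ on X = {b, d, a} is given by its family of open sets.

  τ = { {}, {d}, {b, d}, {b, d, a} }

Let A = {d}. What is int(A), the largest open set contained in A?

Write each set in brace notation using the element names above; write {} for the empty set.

interior: largest open inside A is {d} (from {}, {d})

{d}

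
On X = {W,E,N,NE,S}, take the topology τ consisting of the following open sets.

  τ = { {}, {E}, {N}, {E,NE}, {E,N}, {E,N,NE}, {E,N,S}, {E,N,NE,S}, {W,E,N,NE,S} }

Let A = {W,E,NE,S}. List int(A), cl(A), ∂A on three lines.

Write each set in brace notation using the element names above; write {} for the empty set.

int(A) = {E,NE}
cl(A)  = {W,E,NE,S}
∂A     = {W,S}

U open, U⊆A: {}, {E}, {E,NE}. int(A) = ⋃ = {E,NE}
X∖A={N}, int(X∖A)={N}, hence cl(A)={W,E,NE,S}
∂A: remove int from cl → {W,S}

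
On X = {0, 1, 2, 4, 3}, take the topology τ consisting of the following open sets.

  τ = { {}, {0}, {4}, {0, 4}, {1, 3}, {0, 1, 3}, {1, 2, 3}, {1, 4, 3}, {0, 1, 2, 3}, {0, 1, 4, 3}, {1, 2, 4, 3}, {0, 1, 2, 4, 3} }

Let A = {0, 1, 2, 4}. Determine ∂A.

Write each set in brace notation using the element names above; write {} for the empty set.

U open, U⊆A: {}, {4}, {0}, {0, 4}. int(A) = ⋃ = {0, 4}
X∖A={3}, int(X∖A)={}, hence cl(A)={0, 1, 2, 4, 3}
∂A: remove int from cl → {1, 2, 3}

{1, 2, 3}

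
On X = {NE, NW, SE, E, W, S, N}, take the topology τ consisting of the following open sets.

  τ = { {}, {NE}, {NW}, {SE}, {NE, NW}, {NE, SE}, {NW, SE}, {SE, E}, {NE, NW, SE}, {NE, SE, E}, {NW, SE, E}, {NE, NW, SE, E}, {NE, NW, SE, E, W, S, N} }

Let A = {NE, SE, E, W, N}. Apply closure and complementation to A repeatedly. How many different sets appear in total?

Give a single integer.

cl via duality: int({NW, S}) = {NW}, so X∖{NW} = {NE, SE, E, W, S, N}
Write k for closure, c for complement:
  1. A     = {NE, SE, E, W, N}
  2. kA    = {NE, SE, E, W, S, N}
  3. cA    = {NW, S}
  4. ckA   = {NW}
  5. kcA   = {NW, W, S, N}
  6. ckcA  = {NE, SE, E}
applying k or c yields no new set

6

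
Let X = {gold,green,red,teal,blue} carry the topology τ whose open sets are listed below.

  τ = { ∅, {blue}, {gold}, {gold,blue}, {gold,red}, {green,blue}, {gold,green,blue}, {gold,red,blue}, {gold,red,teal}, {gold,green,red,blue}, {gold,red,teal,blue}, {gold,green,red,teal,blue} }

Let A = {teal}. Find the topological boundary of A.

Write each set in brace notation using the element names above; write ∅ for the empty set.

open subsets of A: ∅; so int(A) = ∅
closure: X∖int(X∖A) = X∖{gold,green,red,blue} = {teal}
∂A = {teal} minus ∅ = {teal}

{teal}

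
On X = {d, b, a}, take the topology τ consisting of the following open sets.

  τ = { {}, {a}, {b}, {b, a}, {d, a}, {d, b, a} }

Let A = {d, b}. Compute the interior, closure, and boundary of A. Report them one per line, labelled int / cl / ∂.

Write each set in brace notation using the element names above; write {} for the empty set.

int(A) = {b}
cl(A)  = {d, b}
∂A     = {d}

open subsets of A: {}, {b}; so int(A) = {b}
closure: X∖int(X∖A) = X∖{a} = {d, b}
∂A = {d, b} minus {b} = {d}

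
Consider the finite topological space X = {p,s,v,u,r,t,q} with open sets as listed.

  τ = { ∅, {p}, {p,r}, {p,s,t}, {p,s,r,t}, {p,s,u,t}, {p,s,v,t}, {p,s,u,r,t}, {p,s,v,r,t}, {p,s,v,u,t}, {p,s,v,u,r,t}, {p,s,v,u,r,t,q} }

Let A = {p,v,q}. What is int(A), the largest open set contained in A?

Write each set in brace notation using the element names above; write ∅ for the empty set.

{p}

U open, U⊆A: ∅, {p}. int(A) = ⋃ = {p}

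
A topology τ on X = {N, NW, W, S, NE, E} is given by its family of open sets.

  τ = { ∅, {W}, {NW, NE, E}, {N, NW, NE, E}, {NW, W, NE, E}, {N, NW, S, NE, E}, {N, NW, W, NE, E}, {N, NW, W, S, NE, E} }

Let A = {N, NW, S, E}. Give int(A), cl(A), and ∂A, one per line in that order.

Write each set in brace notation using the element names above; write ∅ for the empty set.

interior: largest open inside A is ∅ (from ∅)
cl via duality: int({W, NE}) = {W}, so X∖{W} = {N, NW, S, NE, E}
cl∖int = {N, NW, S, NE, E}

int(A) = ∅
cl(A)  = {N, NW, S, NE, E}
∂A     = {N, NW, S, NE, E}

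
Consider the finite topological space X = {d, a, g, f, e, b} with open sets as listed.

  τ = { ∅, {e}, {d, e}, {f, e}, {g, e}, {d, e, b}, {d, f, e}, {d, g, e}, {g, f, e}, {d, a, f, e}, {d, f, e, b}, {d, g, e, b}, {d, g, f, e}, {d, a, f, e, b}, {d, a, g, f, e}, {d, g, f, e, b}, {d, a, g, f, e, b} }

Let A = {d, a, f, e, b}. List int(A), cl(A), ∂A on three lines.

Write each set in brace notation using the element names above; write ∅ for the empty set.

int(A) = {d, a, f, e, b}
cl(A)  = {d, a, g, f, e, b}
∂A     = {g}

opens ⊆ A: ∅, {e}, {d, e}, {f, e}, {d, e, b}, {d, f, e}, {d, f, e, b}, {d, a, f, e}, {d, a, f, e, b}; union → int = {d, a, f, e, b}
complement {g}; its interior ∅; cl(A) = X∖∅ = {d, a, g, f, e, b}
boundary = {d, a, g, f, e, b} ∖ {d, a, f, e, b} = {g}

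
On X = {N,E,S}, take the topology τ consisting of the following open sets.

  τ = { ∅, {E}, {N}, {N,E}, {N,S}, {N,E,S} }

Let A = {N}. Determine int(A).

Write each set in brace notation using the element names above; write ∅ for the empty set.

{N}

interior: largest open inside A is {N} (from ∅, {N})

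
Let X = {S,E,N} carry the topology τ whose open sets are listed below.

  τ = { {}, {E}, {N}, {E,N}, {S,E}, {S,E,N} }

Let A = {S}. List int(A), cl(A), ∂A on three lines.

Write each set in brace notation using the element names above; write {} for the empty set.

open subsets of A: {}; so int(A) = {}
closure: X∖int(X∖A) = X∖{E,N} = {S}
∂A = {S} minus {} = {S}

int(A) = {}
cl(A)  = {S}
∂A     = {S}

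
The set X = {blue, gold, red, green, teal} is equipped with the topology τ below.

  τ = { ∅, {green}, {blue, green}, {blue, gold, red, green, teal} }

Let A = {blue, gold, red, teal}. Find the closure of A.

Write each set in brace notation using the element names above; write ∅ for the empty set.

closure: X∖int(X∖A) = X∖{green} = {blue, gold, red, teal}

{blue, gold, red, teal}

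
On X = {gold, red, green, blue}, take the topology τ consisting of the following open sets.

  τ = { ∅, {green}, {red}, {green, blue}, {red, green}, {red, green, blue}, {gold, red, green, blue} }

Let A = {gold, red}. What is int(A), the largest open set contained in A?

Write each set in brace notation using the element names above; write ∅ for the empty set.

{red}

U open, U⊆A: ∅, {red}. int(A) = ⋃ = {red}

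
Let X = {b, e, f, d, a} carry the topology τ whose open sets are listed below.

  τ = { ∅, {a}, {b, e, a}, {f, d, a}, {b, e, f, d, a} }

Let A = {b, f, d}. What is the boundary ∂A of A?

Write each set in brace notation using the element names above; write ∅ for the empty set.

{b, e, f, d}

U open, U⊆A: ∅. int(A) = ⋃ = ∅
X∖A={e, a}, int(X∖A)={a}, hence cl(A)={b, e, f, d}
∂A: remove int from cl → {b, e, f, d}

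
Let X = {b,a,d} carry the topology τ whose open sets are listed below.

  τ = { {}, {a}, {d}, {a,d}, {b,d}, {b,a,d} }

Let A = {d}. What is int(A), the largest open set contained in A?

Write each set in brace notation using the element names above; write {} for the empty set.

{d}

open subsets of A: {}, {d}; so int(A) = {d}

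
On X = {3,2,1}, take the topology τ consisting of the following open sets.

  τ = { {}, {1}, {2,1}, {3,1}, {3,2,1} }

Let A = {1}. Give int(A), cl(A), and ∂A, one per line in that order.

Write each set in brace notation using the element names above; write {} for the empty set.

U open, U⊆A: {}, {1}. int(A) = ⋃ = {1}
X∖A={3,2}, int(X∖A)={}, hence cl(A)={3,2,1}
∂A: remove int from cl → {3,2}

int(A) = {1}
cl(A)  = {3,2,1}
∂A     = {3,2}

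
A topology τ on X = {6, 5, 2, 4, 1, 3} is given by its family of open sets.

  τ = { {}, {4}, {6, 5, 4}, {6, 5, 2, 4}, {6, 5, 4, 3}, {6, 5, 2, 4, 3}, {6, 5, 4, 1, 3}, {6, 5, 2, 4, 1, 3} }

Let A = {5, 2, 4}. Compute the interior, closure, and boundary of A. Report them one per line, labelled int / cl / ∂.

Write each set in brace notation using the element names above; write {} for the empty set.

int(A) = {4}
cl(A)  = {6, 5, 2, 4, 1, 3}
∂A     = {6, 5, 2, 1, 3}

interior: largest open inside A is {4} (from {}, {4})
cl via duality: int({6, 1, 3}) = {}, so X∖{} = {6, 5, 2, 4, 1, 3}
cl∖int = {6, 5, 2, 1, 3}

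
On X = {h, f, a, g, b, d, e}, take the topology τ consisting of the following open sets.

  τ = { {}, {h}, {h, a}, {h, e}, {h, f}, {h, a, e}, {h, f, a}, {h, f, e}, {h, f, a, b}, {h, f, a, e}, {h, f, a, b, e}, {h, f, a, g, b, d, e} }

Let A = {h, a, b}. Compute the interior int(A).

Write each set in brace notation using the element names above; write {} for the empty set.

{h, a}

open subsets of A: {}, {h}, {h, a}; so int(A) = {h, a}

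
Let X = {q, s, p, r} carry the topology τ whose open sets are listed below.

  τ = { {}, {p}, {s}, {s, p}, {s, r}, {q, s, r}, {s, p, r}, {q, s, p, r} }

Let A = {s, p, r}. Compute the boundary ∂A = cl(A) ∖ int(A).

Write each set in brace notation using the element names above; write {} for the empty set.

opens ⊆ A: {}, {s}, {p}, {s, p}, {s, r}, {s, p, r}; union → int = {s, p, r}
complement {q}; its interior {}; cl(A) = X∖{} = {q, s, p, r}
boundary = {q, s, p, r} ∖ {s, p, r} = {q}

{q}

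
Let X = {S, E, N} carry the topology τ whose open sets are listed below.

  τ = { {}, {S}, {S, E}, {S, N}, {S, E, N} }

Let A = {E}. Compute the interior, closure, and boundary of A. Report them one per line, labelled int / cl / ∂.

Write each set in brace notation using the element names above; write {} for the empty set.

U open, U⊆A: {}. int(A) = ⋃ = {}
X∖A={S, N}, int(X∖A)={S, N}, hence cl(A)={E}
∂A: remove int from cl → {E}

int(A) = {}
cl(A)  = {E}
∂A     = {E}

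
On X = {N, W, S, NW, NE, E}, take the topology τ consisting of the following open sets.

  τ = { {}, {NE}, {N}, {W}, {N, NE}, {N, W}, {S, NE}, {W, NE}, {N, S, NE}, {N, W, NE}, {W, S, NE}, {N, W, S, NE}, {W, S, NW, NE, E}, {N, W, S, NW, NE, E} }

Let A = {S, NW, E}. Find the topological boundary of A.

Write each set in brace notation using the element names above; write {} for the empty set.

{S, NW, E}

U open, U⊆A: {}. int(A) = ⋃ = {}
X∖A={N, W, NE}, int(X∖A)={N, W, NE}, hence cl(A)={S, NW, E}
∂A: remove int from cl → {S, NW, E}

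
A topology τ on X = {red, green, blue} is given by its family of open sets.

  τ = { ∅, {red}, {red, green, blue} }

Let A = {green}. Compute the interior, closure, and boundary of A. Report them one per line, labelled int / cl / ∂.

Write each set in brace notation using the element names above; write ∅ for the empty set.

open subsets of A: ∅; so int(A) = ∅
closure: X∖int(X∖A) = X∖{red} = {green, blue}
∂A = {green, blue} minus ∅ = {green, blue}

int(A) = ∅
cl(A)  = {green, blue}
∂A     = {green, blue}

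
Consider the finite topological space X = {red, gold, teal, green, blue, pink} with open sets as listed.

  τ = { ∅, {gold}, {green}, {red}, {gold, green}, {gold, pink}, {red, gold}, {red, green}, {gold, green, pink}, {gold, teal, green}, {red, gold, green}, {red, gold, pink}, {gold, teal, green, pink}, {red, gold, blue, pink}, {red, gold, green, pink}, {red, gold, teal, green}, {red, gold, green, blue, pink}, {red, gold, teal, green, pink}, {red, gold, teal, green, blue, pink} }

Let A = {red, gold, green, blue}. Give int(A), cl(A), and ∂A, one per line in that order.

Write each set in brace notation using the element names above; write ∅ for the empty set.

int(A) = {red, gold, green}
cl(A)  = {red, gold, teal, green, blue, pink}
∂A     = {teal, blue, pink}

U open, U⊆A: ∅, {gold}, {green}, {red}, {gold, green}, {red, gold}, {red, green}, {red, gold, green}. int(A) = ⋃ = {red, gold, green}
X∖A={teal, pink}, int(X∖A)=∅, hence cl(A)={red, gold, teal, green, blue, pink}
∂A: remove int from cl → {teal, blue, pink}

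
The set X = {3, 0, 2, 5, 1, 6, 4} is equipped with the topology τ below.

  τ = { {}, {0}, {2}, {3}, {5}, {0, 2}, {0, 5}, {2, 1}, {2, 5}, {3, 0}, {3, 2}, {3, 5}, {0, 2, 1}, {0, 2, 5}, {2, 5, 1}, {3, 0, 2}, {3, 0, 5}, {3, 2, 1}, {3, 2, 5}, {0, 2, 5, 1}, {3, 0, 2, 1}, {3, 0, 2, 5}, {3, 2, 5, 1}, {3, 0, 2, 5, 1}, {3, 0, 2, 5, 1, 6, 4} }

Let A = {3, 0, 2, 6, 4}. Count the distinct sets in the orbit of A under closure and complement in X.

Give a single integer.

X∖A={5, 1}, int(X∖A)={5}, hence cl(A)={3, 0, 2, 1, 6, 4}
Orbit (k=closure, c=complement):
  1. A     = {3, 0, 2, 6, 4}
  2. kA    = {3, 0, 2, 1, 6, 4}
  3. cA    = {5, 1}
  4. ckA   = {5}
  5. kcA   = {5, 1, 6, 4}
  6. kckA  = {5, 6, 4}
  7. ckcA  = {3, 0, 2}
  8. ckckA = {3, 0, 2, 1}
(closed under both — stop)

8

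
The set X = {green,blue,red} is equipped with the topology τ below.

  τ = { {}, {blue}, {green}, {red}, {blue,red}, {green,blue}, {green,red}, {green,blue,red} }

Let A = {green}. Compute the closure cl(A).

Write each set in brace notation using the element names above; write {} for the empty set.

{green}

X∖A={blue,red}, int(X∖A)={blue,red}, hence cl(A)={green}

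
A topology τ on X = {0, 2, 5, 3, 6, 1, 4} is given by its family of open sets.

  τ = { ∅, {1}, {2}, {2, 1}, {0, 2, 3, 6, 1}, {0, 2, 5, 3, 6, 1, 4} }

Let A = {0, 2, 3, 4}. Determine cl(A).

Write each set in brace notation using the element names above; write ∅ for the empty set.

{0, 2, 5, 3, 6, 4}

complement {5, 6, 1}; its interior {1}; cl(A) = X∖{1} = {0, 2, 5, 3, 6, 4}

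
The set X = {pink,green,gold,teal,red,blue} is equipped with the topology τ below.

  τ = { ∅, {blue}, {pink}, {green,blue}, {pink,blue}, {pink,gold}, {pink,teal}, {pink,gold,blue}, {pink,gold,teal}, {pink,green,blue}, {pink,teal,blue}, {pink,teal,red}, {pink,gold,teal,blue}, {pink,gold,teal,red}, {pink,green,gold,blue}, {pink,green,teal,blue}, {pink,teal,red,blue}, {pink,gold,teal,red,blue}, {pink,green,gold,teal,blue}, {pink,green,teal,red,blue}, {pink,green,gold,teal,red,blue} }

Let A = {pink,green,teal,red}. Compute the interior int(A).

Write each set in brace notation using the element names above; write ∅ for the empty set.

interior: largest open inside A is {pink,teal,red} (from ∅, {pink}, {pink,teal}, {pink,teal,red})

{pink,teal,red}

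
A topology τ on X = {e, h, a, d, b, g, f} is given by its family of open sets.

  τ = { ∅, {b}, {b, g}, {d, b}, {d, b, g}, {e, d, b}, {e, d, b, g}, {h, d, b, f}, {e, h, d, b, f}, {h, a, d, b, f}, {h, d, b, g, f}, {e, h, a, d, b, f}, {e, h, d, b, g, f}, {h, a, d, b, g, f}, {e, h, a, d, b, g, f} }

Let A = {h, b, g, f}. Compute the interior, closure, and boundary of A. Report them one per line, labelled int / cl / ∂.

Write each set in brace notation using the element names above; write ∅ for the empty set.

int(A) = {b, g}
cl(A)  = {e, h, a, d, b, g, f}
∂A     = {e, h, a, d, f}

U open, U⊆A: ∅, {b}, {b, g}. int(A) = ⋃ = {b, g}
X∖A={e, a, d}, int(X∖A)=∅, hence cl(A)={e, h, a, d, b, g, f}
∂A: remove int from cl → {e, h, a, d, f}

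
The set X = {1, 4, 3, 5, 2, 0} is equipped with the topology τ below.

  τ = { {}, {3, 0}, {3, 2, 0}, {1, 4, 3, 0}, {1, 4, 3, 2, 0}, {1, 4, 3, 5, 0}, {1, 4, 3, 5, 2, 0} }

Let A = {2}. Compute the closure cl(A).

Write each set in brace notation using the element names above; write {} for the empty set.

{2}

X∖A={1, 4, 3, 5, 0}, int(X∖A)={1, 4, 3, 5, 0}, hence cl(A)={2}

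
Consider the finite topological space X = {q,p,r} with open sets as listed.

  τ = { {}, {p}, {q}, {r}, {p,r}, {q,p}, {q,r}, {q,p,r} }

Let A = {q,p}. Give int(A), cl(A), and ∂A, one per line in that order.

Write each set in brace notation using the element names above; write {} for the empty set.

interior: largest open inside A is {q,p} (from {}, {q}, {p}, {q,p})
cl via duality: int({r}) = {r}, so X∖{r} = {q,p}
cl∖int = {}

int(A) = {q,p}
cl(A)  = {q,p}
∂A     = {}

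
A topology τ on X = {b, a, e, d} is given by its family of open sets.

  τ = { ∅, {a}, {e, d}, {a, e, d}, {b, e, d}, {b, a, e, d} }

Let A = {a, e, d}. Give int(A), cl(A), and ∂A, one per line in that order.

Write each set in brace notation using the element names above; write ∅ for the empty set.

int(A) = {a, e, d}
cl(A)  = {b, a, e, d}
∂A     = {b}

opens ⊆ A: ∅, {a}, {e, d}, {a, e, d}; union → int = {a, e, d}
complement {b}; its interior ∅; cl(A) = X∖∅ = {b, a, e, d}
boundary = {b, a, e, d} ∖ {a, e, d} = {b}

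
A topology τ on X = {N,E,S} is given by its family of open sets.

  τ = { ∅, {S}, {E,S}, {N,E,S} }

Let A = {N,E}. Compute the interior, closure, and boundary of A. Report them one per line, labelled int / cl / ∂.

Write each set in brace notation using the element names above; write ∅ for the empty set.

opens ⊆ A: ∅; union → int = ∅
complement {S}; its interior {S}; cl(A) = X∖{S} = {N,E}
boundary = {N,E} ∖ ∅ = {N,E}

int(A) = ∅
cl(A)  = {N,E}
∂A     = {N,E}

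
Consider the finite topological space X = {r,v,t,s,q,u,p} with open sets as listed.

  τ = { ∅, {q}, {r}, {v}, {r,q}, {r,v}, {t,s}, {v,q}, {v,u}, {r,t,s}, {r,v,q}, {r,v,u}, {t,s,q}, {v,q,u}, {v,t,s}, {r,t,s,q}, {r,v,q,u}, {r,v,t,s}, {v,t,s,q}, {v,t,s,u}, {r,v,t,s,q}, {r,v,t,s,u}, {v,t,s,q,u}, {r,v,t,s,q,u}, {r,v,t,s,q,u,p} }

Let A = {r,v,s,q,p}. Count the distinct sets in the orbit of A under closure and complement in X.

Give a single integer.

closure: X∖int(X∖A) = X∖∅ = {r,v,t,s,q,u,p}
Let k=closure and c=complement:
  1. A     = {r,v,s,q,p}
  2. kA    = {r,v,t,s,q,u,p}
  3. cA    = {t,u}
  4. ckA   = ∅
  5. kcA   = {t,s,u,p}
  6. ckcA  = {r,v,q}
  7. kckcA = {r,v,q,u,p}
  8. ckckcA = {t,s}
  9. kckckcA = {t,s,p}
  10. ckckckcA = {r,v,q,u}
— saturated at 10

10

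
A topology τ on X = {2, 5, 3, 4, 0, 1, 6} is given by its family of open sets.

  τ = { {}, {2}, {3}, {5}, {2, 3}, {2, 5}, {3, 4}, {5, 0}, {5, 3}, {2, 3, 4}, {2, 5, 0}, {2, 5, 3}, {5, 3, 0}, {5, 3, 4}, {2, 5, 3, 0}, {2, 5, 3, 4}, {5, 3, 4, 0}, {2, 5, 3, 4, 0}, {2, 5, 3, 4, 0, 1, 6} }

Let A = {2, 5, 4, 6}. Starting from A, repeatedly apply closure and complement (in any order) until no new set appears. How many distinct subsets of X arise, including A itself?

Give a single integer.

complement {3, 0, 1}; its interior {3}; cl(A) = X∖{3} = {2, 5, 4, 0, 1, 6}
With k = closure, c = complement:
  1. A     = {2, 5, 4, 6}
  2. kA    = {2, 5, 4, 0, 1, 6}
  3. cA    = {3, 0, 1}
  4. ckA   = {3}
  5. kcA   = {3, 4, 0, 1, 6}
  6. kckA  = {3, 4, 1, 6}
  7. ckcA  = {2, 5}
  8. ckckA = {2, 5, 0}
  9. kckcA = {2, 5, 0, 1, 6}
  10. ckckcA = {3, 4}
k, c of each give nothing new

10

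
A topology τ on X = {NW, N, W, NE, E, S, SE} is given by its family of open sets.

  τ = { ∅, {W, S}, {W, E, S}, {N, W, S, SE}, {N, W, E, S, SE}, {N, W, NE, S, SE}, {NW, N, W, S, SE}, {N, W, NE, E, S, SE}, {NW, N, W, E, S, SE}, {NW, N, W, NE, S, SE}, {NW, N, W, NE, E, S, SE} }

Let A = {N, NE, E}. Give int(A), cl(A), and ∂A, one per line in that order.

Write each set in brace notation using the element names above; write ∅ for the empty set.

open subsets of A: ∅; so int(A) = ∅
closure: X∖int(X∖A) = X∖{W, S} = {NW, N, NE, E, SE}
∂A = {NW, N, NE, E, SE} minus ∅ = {NW, N, NE, E, SE}

int(A) = ∅
cl(A)  = {NW, N, NE, E, SE}
∂A     = {NW, N, NE, E, SE}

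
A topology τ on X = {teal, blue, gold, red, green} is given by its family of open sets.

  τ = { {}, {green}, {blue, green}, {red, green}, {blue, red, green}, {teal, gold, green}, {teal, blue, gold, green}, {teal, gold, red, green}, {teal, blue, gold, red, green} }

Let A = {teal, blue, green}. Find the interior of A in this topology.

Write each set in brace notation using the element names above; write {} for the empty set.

opens ⊆ A: {}, {green}, {blue, green}; union → int = {blue, green}

{blue, green}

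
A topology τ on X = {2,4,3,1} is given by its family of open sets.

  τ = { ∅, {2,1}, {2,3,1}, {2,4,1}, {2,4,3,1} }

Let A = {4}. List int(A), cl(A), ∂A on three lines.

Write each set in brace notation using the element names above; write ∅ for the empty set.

int(A) = ∅
cl(A)  = {4}
∂A     = {4}

interior: largest open inside A is ∅ (from ∅)
cl via duality: int({2,3,1}) = {2,3,1}, so X∖{2,3,1} = {4}
cl∖int = {4}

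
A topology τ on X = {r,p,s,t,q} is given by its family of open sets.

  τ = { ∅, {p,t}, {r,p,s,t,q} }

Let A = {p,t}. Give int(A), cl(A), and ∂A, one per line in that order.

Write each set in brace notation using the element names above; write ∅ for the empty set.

open subsets of A: ∅, {p,t}; so int(A) = {p,t}
closure: X∖int(X∖A) = X∖∅ = {r,p,s,t,q}
∂A = {r,p,s,t,q} minus {p,t} = {r,s,q}

int(A) = {p,t}
cl(A)  = {r,p,s,t,q}
∂A     = {r,s,q}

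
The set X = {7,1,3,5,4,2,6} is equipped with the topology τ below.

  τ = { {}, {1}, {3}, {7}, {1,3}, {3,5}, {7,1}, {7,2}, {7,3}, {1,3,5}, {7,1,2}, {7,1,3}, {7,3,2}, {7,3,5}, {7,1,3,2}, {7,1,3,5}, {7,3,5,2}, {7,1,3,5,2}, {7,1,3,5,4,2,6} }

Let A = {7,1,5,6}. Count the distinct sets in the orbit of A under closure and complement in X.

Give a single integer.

10

X∖A={3,4,2}, int(X∖A)={3}, hence cl(A)={7,1,5,4,2,6}
Orbit (k=closure, c=complement):
  1. A     = {7,1,5,6}
  2. kA    = {7,1,5,4,2,6}
  3. cA    = {3,4,2}
  4. ckA   = {3}
  5. kcA   = {3,5,4,2,6}
  6. kckA  = {3,5,4,6}
  7. ckcA  = {7,1}
  8. ckckA = {7,1,2}
  9. kckcA = {7,1,4,2,6}
  10. ckckcA = {3,5}
(closed under both — stop)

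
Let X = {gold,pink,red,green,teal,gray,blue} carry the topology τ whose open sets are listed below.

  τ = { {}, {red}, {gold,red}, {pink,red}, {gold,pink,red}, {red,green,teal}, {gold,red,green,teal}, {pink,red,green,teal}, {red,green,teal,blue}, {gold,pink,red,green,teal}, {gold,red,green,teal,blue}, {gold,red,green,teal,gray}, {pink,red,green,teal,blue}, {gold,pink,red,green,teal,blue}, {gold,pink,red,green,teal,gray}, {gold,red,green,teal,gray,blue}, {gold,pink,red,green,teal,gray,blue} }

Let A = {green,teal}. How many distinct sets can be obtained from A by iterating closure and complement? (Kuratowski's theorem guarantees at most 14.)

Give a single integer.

6

complement {gold,pink,red,gray,blue}; its interior {gold,pink,red}; cl(A) = X∖{gold,pink,red} = {green,teal,gray,blue}
With k = closure, c = complement:
  1. A     = {green,teal}
  2. kA    = {green,teal,gray,blue}
  3. cA    = {gold,pink,red,gray,blue}
  4. ckA   = {gold,pink,red}
  5. kcA   = {gold,pink,red,green,teal,gray,blue}
  6. ckcA  = {}
k, c of each give nothing new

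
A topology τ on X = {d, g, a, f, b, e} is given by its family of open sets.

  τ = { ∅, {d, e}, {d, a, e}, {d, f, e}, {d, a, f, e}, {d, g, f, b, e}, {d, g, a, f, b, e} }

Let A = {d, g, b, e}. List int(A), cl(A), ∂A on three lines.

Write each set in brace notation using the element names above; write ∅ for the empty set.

opens ⊆ A: ∅, {d, e}; union → int = {d, e}
complement {a, f}; its interior ∅; cl(A) = X∖∅ = {d, g, a, f, b, e}
boundary = {d, g, a, f, b, e} ∖ {d, e} = {g, a, f, b}

int(A) = {d, e}
cl(A)  = {d, g, a, f, b, e}
∂A     = {g, a, f, b}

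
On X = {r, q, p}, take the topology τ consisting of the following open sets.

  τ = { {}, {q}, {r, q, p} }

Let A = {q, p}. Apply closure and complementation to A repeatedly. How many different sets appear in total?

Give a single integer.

6

complement {r}; its interior {}; cl(A) = X∖{} = {r, q, p}
With k = closure, c = complement:
  1. A     = {q, p}
  2. kA    = {r, q, p}
  3. cA    = {r}
  4. ckA   = {}
  5. kcA   = {r, p}
  6. ckcA  = {q}
k, c of each give nothing new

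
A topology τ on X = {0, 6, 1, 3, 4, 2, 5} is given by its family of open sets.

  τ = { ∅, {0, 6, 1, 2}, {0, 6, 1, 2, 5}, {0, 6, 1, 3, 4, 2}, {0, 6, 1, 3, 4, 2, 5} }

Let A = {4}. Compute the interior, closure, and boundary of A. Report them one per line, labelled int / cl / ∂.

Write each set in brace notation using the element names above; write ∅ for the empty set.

open subsets of A: ∅; so int(A) = ∅
closure: X∖int(X∖A) = X∖{0, 6, 1, 2, 5} = {3, 4}
∂A = {3, 4} minus ∅ = {3, 4}

int(A) = ∅
cl(A)  = {3, 4}
∂A     = {3, 4}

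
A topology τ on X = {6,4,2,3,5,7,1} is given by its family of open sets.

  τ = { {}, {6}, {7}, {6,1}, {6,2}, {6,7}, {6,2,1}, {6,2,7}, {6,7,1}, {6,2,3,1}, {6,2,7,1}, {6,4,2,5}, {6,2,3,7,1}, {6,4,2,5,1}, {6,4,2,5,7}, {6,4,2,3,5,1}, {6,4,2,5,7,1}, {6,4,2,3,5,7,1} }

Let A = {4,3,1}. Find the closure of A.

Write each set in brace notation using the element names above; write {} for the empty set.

{4,3,5,1}

complement {6,2,5,7}; its interior {6,2,7}; cl(A) = X∖{6,2,7} = {4,3,5,1}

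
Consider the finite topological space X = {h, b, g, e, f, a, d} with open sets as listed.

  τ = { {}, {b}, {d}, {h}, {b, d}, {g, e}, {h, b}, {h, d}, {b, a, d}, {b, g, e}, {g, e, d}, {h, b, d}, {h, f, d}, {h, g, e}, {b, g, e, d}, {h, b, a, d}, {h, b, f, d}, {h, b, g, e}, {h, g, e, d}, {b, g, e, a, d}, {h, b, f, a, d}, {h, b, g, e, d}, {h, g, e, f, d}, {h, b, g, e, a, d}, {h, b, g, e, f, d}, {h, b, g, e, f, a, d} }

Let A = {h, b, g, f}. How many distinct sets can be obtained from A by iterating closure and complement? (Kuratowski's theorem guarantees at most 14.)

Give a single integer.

closure: X∖int(X∖A) = X∖{d} = {h, b, g, e, f, a}
Let k=closure and c=complement:
  1. A     = {h, b, g, f}
  2. kA    = {h, b, g, e, f, a}
  3. cA    = {e, a, d}
  4. ckA   = {d}
  5. kcA   = {g, e, f, a, d}
  6. kckA  = {f, a, d}
  7. ckcA  = {h, b}
  8. ckckA = {h, b, g, e}
  9. kckcA = {h, b, f, a}
  10. ckckcA = {g, e, d}
— saturated at 10

10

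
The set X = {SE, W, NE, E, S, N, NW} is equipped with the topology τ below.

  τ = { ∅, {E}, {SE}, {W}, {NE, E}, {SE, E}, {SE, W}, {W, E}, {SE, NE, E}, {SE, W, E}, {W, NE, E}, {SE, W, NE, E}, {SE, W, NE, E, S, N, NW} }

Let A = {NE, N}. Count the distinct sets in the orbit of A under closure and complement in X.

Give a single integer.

6

X∖A={SE, W, E, S, NW}, int(X∖A)={SE, W, E}, hence cl(A)={NE, S, N, NW}
Orbit (k=closure, c=complement):
  1. A     = {NE, N}
  2. kA    = {NE, S, N, NW}
  3. cA    = {SE, W, E, S, NW}
  4. ckA   = {SE, W, E}
  5. kcA   = {SE, W, NE, E, S, N, NW}
  6. ckcA  = ∅
(closed under both — stop)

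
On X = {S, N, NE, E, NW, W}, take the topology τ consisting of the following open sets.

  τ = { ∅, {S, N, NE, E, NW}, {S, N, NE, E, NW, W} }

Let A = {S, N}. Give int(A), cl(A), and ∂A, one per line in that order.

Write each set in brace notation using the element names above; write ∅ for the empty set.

int(A) = ∅
cl(A)  = {S, N, NE, E, NW, W}
∂A     = {S, N, NE, E, NW, W}

U open, U⊆A: ∅. int(A) = ⋃ = ∅
X∖A={NE, E, NW, W}, int(X∖A)=∅, hence cl(A)={S, N, NE, E, NW, W}
∂A: remove int from cl → {S, N, NE, E, NW, W}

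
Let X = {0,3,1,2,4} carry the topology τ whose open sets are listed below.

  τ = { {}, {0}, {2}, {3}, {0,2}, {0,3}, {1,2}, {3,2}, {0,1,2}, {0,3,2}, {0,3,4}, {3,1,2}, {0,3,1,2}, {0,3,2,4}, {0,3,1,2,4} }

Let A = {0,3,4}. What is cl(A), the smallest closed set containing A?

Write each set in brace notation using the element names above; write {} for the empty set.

cl via duality: int({1,2}) = {1,2}, so X∖{1,2} = {0,3,4}

{0,3,4}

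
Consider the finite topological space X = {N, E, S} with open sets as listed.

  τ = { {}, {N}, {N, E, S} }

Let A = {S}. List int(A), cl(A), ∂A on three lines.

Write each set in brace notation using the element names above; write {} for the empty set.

open subsets of A: {}; so int(A) = {}
closure: X∖int(X∖A) = X∖{N} = {E, S}
∂A = {E, S} minus {} = {E, S}

int(A) = {}
cl(A)  = {E, S}
∂A     = {E, S}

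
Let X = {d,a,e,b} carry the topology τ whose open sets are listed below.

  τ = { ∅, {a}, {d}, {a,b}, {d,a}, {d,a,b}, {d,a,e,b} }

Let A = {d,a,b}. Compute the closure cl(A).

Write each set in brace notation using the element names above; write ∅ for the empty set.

X∖A={e}, int(X∖A)=∅, hence cl(A)={d,a,e,b}

{d,a,e,b}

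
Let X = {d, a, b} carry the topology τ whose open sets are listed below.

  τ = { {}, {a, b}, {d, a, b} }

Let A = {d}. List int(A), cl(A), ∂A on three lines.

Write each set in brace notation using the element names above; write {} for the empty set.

open subsets of A: {}; so int(A) = {}
closure: X∖int(X∖A) = X∖{a, b} = {d}
∂A = {d} minus {} = {d}

int(A) = {}
cl(A)  = {d}
∂A     = {d}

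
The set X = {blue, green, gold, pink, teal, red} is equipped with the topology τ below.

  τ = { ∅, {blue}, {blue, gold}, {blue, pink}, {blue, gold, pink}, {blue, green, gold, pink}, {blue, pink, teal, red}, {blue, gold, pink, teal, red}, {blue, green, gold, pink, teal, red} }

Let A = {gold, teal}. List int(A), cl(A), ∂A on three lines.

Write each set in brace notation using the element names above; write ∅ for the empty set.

interior: largest open inside A is ∅ (from ∅)
cl via duality: int({blue, green, pink, red}) = {blue, pink}, so X∖{blue, pink} = {green, gold, teal, red}
cl∖int = {green, gold, teal, red}

int(A) = ∅
cl(A)  = {green, gold, teal, red}
∂A     = {green, gold, teal, red}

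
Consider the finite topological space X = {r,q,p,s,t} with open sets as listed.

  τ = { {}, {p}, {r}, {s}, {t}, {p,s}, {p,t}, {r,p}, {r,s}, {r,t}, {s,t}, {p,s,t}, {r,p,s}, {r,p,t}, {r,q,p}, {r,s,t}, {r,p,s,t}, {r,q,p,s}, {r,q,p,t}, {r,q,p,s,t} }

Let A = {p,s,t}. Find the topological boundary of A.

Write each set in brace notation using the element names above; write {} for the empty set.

U open, U⊆A: {}, {t}, {p}, {s}, {p,s}, {p,t}, {s,t}, {p,s,t}. int(A) = ⋃ = {p,s,t}
X∖A={r,q}, int(X∖A)={r}, hence cl(A)={q,p,s,t}
∂A: remove int from cl → {q}

{q}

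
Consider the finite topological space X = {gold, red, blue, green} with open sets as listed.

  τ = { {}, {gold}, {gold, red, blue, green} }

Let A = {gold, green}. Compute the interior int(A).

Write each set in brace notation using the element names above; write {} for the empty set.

{gold}

interior: largest open inside A is {gold} (from {}, {gold})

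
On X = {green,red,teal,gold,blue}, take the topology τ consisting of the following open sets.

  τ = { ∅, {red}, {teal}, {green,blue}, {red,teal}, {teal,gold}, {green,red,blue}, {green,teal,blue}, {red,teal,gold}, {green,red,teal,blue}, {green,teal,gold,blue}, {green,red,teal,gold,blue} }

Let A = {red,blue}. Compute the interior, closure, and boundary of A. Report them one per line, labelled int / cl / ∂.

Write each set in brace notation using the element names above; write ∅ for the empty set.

U open, U⊆A: ∅, {red}. int(A) = ⋃ = {red}
X∖A={green,teal,gold}, int(X∖A)={teal,gold}, hence cl(A)={green,red,blue}
∂A: remove int from cl → {green,blue}

int(A) = {red}
cl(A)  = {green,red,blue}
∂A     = {green,blue}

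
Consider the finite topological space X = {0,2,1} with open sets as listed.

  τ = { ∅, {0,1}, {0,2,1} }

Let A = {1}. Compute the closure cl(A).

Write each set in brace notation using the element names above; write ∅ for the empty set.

{0,2,1}

complement {0,2}; its interior ∅; cl(A) = X∖∅ = {0,2,1}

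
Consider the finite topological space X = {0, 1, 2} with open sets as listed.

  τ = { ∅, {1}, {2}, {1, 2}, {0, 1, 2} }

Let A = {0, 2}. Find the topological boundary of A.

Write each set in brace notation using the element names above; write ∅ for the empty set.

{0}

interior: largest open inside A is {2} (from ∅, {2})
cl via duality: int({1}) = {1}, so X∖{1} = {0, 2}
cl∖int = {0}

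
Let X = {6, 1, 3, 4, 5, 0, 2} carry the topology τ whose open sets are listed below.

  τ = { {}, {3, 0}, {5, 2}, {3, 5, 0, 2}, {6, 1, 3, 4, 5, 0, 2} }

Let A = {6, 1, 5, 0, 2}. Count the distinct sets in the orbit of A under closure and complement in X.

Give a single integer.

8

X∖A={3, 4}, int(X∖A)={}, hence cl(A)={6, 1, 3, 4, 5, 0, 2}
Orbit (k=closure, c=complement):
  1. A     = {6, 1, 5, 0, 2}
  2. kA    = {6, 1, 3, 4, 5, 0, 2}
  3. cA    = {3, 4}
  4. ckA   = {}
  5. kcA   = {6, 1, 3, 4, 0}
  6. ckcA  = {5, 2}
  7. kckcA = {6, 1, 4, 5, 2}
  8. ckckcA = {3, 0}
(closed under both — stop)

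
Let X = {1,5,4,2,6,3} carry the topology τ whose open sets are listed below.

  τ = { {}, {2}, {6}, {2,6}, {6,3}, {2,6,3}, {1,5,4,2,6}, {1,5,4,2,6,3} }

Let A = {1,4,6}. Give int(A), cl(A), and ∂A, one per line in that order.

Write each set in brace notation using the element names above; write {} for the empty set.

int(A) = {6}
cl(A)  = {1,5,4,6,3}
∂A     = {1,5,4,3}

interior: largest open inside A is {6} (from {}, {6})
cl via duality: int({5,2,3}) = {2}, so X∖{2} = {1,5,4,6,3}
cl∖int = {1,5,4,3}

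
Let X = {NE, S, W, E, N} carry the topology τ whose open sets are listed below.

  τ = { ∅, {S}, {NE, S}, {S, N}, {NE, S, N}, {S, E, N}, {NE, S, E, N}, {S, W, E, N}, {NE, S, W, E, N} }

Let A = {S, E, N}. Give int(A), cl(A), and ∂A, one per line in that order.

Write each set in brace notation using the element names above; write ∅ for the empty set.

interior: largest open inside A is {S, E, N} (from ∅, {S}, {S, N}, {S, E, N})
cl via duality: int({NE, W}) = ∅, so X∖∅ = {NE, S, W, E, N}
cl∖int = {NE, W}

int(A) = {S, E, N}
cl(A)  = {NE, S, W, E, N}
∂A     = {NE, W}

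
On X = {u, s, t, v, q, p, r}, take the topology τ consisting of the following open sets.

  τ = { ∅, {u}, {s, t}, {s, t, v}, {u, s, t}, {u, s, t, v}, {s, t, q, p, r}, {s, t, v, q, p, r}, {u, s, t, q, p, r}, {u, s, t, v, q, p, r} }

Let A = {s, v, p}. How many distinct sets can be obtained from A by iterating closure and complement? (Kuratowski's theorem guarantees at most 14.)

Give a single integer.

complement {u, t, q, r}; its interior {u}; cl(A) = X∖{u} = {s, t, v, q, p, r}
With k = closure, c = complement:
  1. A     = {s, v, p}
  2. kA    = {s, t, v, q, p, r}
  3. cA    = {u, t, q, r}
  4. ckA   = {u}
  5. kcA   = {u, s, t, v, q, p, r}
  6. ckcA  = ∅
k, c of each give nothing new

6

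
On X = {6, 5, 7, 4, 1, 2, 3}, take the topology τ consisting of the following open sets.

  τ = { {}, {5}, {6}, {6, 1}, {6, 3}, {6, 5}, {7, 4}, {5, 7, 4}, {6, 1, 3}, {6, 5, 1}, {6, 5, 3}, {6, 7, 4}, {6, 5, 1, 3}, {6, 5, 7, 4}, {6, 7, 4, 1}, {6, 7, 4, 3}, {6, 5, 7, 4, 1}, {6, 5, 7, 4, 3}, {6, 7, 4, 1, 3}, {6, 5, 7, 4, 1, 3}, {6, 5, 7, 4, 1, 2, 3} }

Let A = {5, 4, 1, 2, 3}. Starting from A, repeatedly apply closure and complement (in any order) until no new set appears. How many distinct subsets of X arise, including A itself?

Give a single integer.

X∖A={6, 7}, int(X∖A)={6}, hence cl(A)={5, 7, 4, 1, 2, 3}
Orbit (k=closure, c=complement):
  1. A     = {5, 4, 1, 2, 3}
  2. kA    = {5, 7, 4, 1, 2, 3}
  3. cA    = {6, 7}
  4. ckA   = {6}
  5. kcA   = {6, 7, 4, 1, 2, 3}
  6. kckA  = {6, 1, 2, 3}
  7. ckcA  = {5}
  8. ckckA = {5, 7, 4}
  9. kckcA = {5, 2}
  10. kckckA = {5, 7, 4, 2}
  11. ckckcA = {6, 7, 4, 1, 3}
  12. ckckckA = {6, 1, 3}
(closed under both — stop)

12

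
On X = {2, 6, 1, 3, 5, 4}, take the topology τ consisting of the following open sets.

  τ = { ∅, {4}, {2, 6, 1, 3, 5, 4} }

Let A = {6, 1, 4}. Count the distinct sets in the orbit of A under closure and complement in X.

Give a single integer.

closure: X∖int(X∖A) = X∖∅ = {2, 6, 1, 3, 5, 4}
Let k=closure and c=complement:
  1. A     = {6, 1, 4}
  2. kA    = {2, 6, 1, 3, 5, 4}
  3. cA    = {2, 3, 5}
  4. ckA   = ∅
  5. kcA   = {2, 6, 1, 3, 5}
  6. ckcA  = {4}
— saturated at 6

6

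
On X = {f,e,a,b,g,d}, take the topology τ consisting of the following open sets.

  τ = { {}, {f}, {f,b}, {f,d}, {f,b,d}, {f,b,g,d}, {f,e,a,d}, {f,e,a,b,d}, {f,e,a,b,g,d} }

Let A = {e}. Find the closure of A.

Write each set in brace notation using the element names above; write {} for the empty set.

closure: X∖int(X∖A) = X∖{f,b,g,d} = {e,a}

{e,a}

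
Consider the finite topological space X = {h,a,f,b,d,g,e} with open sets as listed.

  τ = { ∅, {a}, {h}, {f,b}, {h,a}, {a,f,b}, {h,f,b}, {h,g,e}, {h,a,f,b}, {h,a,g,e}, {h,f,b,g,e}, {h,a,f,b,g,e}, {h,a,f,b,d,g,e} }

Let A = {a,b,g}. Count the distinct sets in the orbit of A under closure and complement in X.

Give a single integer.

12

closure: X∖int(X∖A) = X∖{h} = {a,f,b,d,g,e}
Let k=closure and c=complement:
  1. A     = {a,b,g}
  2. kA    = {a,f,b,d,g,e}
  3. cA    = {h,f,d,e}
  4. ckA   = {h}
  5. kcA   = {h,f,b,d,g,e}
  6. kckA  = {h,d,g,e}
  7. ckcA  = {a}
  8. ckckA = {a,f,b}
  9. kckcA = {a,d}
  10. kckckA = {a,f,b,d}
  11. ckckcA = {h,f,b,g,e}
  12. ckckckA = {h,g,e}
— saturated at 12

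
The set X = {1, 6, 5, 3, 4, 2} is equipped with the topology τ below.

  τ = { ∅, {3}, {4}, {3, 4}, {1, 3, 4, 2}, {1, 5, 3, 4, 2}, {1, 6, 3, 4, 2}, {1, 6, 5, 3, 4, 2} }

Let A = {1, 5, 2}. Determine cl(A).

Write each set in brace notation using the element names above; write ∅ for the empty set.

{1, 6, 5, 2}

cl via duality: int({6, 3, 4}) = {3, 4}, so X∖{3, 4} = {1, 6, 5, 2}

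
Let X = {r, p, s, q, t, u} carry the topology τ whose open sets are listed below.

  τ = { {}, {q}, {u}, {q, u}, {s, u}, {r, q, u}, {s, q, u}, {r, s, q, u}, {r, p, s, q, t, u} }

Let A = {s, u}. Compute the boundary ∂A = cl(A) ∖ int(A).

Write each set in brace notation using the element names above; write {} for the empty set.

{r, p, t}

interior: largest open inside A is {s, u} (from {}, {u}, {s, u})
cl via duality: int({r, p, q, t}) = {q}, so X∖{q} = {r, p, s, t, u}
cl∖int = {r, p, t}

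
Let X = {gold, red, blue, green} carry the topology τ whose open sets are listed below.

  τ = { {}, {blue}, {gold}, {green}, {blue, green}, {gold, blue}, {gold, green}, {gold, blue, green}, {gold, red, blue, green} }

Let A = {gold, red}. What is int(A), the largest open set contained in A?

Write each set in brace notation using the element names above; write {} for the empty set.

{gold}

opens ⊆ A: {}, {gold}; union → int = {gold}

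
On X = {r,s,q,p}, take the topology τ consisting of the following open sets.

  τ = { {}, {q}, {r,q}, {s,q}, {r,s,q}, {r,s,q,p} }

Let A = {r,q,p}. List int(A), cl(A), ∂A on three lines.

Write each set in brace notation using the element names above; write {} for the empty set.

int(A) = {r,q}
cl(A)  = {r,s,q,p}
∂A     = {s,p}

opens ⊆ A: {}, {q}, {r,q}; union → int = {r,q}
complement {s}; its interior {}; cl(A) = X∖{} = {r,s,q,p}
boundary = {r,s,q,p} ∖ {r,q} = {s,p}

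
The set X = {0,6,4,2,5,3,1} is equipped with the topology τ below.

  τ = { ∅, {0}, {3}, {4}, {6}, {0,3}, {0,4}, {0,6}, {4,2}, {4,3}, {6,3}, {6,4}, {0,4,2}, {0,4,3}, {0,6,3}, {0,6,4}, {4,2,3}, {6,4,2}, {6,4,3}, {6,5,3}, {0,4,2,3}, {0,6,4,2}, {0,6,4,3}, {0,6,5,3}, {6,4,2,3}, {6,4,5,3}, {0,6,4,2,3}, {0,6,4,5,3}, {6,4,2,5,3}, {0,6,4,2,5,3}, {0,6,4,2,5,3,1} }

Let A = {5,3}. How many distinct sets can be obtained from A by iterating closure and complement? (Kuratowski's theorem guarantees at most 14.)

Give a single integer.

closure: X∖int(X∖A) = X∖{0,6,4,2} = {5,3,1}
Let k=closure and c=complement:
  1. A     = {5,3}
  2. kA    = {5,3,1}
  3. cA    = {0,6,4,2,1}
  4. ckA   = {0,6,4,2}
  5. kcA   = {0,6,4,2,5,1}
  6. ckcA  = {3}
— saturated at 6

6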